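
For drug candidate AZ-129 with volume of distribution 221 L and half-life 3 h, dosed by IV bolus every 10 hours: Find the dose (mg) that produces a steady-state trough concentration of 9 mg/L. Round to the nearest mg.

18059 mg

τ/t½ = 10/3 ≈ 3.3333, so f = (1/2)^(10/3) ≈ 0.099213.
Cmin,ss = (D/Vd)·f/(1−f), so D = Cmin,ss·Vd·(1−f)/f.
D = 9 × 221 × (1−f)/f ≈ 9 × 221 × 9.07932 ≈ 18058.77 mg.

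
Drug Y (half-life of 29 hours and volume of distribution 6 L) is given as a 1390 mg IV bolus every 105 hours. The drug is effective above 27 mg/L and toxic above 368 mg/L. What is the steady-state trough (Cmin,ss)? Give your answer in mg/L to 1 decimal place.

20.5 mg/L

k = ln2/t½ = ln2/29 ≈ 0.023902 h⁻¹; fraction remaining f = e^(−kτ) = e^(−0.023902×105) ≈ 0.0813.
Each bolus raises the concentration by D/Vd = 1390/6 ≈ 231.667 mg/L.
Steady-state trough Cmin,ss = C₀·f/(1−f) ≈ 231.667 × 0.0813/0.9187 ≈ 20.501 mg/L.
Trough 20.5 mg/L vs MEC 27 mg/L: subtherapeutic.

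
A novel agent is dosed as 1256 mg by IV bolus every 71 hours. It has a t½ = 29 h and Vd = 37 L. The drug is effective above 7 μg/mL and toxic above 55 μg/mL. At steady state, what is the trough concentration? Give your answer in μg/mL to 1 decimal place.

7.6 μg/mL

k = ln2/t½ = ln2/29 ≈ 0.023902 h⁻¹; fraction remaining f = e^(−kτ) = e^(−0.023902×71) ≈ 0.1832.
At steady state, accumulation factor R = 1/(1 − e^(−kτ)) ≈ 1.2243.
Each bolus raises the concentration by D/Vd = 1256/37 ≈ 33.946 μg/mL.
Steady-state peak Cmax,ss = C₀·R ≈ 33.946 × 1.2243 ≈ 41.560 μg/mL.
One interval later, Cmin,ss = Cmax,ss·e^(−kτ) ≈ 41.560 × 0.1832 ≈ 7.614 μg/mL.
Trough 7.6 μg/mL vs MEC 7 μg/mL: adequate.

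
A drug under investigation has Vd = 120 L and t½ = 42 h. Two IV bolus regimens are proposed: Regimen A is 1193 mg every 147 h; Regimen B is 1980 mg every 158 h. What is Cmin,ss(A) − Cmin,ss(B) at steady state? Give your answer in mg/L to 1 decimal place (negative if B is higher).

-0.3 mg/L

Regimen A: f = (1/2)^(147/42) ≈ 0.0884; Cmin,ss = (1193/120)·f/(1−f) ≈ 0.964 mg/L.
Regimen B: f = (1/2)^(158/42) ≈ 0.0737; Cmin,ss = (1980/120)·f/(1−f) ≈ 1.313 mg/L.
Difference ≈ 0.964 − 1.313 ≈ -0.349 mg/L.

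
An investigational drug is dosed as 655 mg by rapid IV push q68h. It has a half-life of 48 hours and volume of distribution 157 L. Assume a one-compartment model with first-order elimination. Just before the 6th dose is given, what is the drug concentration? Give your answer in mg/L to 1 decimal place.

f = (1/2)^(τ/t½) = (1/2)^(68/48) ≈ 0.3746.
C₀ = D/Vd = 655/157 ≈ 4.172 mg/L.
Before the 6th dose, 5 doses have been given. Superposition: Cmin = C₀·(f + f² + … + f^5).
≈ 4.172 × (0.3746 + 0.1403 + 0.0526 + 0.0197 + 0.0074) ≈ 4.172 × 0.5946 ≈ 2.481 mg/L.

2.5 mg/L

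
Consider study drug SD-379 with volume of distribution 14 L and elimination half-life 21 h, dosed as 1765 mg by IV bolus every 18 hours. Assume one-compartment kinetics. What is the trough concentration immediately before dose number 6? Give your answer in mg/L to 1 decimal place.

f = (1/2)^(τ/t½) = (1/2)^(18/21) ≈ 0.5520.
C₀ = D/Vd = 1765/14 ≈ 126.071 mg/L.
Before the 6th dose, 5 doses have been given. Superposition: Cmin = C₀·(f + f² + … + f^5).
≈ 126.071 × (0.5520 + 0.3047 + 0.1682 + 0.0928 + 0.0513) ≈ 126.071 × 1.1690 ≈ 147.377 mg/L.

147.4 mg/L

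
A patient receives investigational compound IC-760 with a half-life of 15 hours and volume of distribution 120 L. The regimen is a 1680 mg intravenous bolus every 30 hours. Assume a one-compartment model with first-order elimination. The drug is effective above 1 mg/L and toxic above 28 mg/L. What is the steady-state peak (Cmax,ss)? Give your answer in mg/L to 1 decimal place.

18.7 mg/L

The dosing interval is 2 half-lives, so f = 2^(−2) = 0.25.
At steady state, R = 1/(1 − 0.25) = 4/3.
Single-dose peak C₀ = D/Vd = 1680/120 = 14 mg/L.
Steady-state peak Cmax,ss = C₀·R = 14 × 4/3 ≈ 18.667 mg/L.
Peak 18.7 mg/L vs MTC 28 mg/L: below toxic threshold.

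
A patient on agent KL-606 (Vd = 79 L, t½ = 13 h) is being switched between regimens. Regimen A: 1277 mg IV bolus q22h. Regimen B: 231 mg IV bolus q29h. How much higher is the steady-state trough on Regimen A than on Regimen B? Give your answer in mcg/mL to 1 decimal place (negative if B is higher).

Regimen A: f = (1/2)^(22/13) ≈ 0.3094; Cmin,ss = (1277/79)·f/(1−f) ≈ 7.242 mcg/mL.
Regimen B: f = (1/2)^(29/13) ≈ 0.2130; Cmin,ss = (231/79)·f/(1−f) ≈ 0.791 mcg/mL.
Difference ≈ 7.242 − 0.791 ≈ 6.451 mcg/mL.

6.5 mcg/mL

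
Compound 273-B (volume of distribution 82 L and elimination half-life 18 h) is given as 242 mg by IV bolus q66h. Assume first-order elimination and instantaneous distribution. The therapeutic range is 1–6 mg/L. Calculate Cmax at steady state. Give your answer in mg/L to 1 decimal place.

τ/t½ = 66/18 ≈ 3.6667, so fraction remaining f = (1/2)^(66/18) ≈ 0.0787.
Accumulation ratio R = 1/(1 − f) ≈ 1/0.9213 ≈ 1.0854.
Single-dose peak C₀ = D/Vd = 242/82 ≈ 2.951 mg/L.
Steady-state peak Cmax,ss = C₀·R ≈ 2.951 × 1.0854 ≈ 3.203 mg/L.
Peak 3.2 mg/L vs MTC 6 mg/L: below toxic threshold.

3.2 mg/L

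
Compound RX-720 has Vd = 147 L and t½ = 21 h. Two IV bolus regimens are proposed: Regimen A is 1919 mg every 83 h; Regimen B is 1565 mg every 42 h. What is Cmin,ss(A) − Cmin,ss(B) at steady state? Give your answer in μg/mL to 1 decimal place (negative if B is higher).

Regimen A: f = (1/2)^(83/21) ≈ 0.0646; Cmin,ss = (1919/147)·f/(1−f) ≈ 0.902 μg/mL.
Regimen B: f = (1/2)^(42/21) ≈ 0.2500; Cmin,ss = (1565/147)·f/(1−f) ≈ 3.549 μg/mL.
Difference ≈ 0.902 − 3.549 ≈ -2.647 μg/mL.

-2.6 μg/mL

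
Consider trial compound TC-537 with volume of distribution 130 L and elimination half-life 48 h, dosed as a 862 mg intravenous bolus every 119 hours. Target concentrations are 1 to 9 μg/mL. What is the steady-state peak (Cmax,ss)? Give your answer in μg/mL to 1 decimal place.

k = ln2/t½ = ln2/48 ≈ 0.014441 h⁻¹; fraction remaining f = e^(−kτ) = e^(−0.014441×119) ≈ 0.1793.
Accumulation ratio R = 1/(1 − f) ≈ 1/0.8207 ≈ 1.2185.
Each bolus raises the concentration by D/Vd = 862/130 ≈ 6.631 μg/mL.
Steady-state peak Cmax,ss = C₀·R ≈ 6.631 × 1.2185 ≈ 8.080 μg/mL.
Peak 8.1 μg/mL vs MTC 9 μg/mL: below toxic threshold.

8.1 μg/mL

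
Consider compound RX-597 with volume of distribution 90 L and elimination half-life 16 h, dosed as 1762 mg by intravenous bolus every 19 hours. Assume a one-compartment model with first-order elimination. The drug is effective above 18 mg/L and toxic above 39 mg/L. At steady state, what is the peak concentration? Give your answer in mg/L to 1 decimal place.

k = ln2/t½ = ln2/16 ≈ 0.043322 h⁻¹; fraction remaining f = e^(−kτ) = e^(−0.043322×19) ≈ 0.4391.
Accumulation ratio R = 1/(1 − f) ≈ 1/0.5609 ≈ 1.7828.
Single-dose peak C₀ = D/Vd = 1762/90 ≈ 19.578 mg/L.
Cmax,ss = C₀/(1 − f) ≈ 19.578/0.5609 ≈ 34.905 mg/L.
Peak 34.9 mg/L vs MTC 39 mg/L: below toxic threshold.

34.9 mg/L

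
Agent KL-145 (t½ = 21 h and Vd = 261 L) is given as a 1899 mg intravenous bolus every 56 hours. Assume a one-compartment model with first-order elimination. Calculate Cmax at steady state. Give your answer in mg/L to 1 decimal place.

τ/t½ = 56/21 ≈ 2.6667, so fraction remaining f = (1/2)^(56/21) ≈ 0.1575.
At steady state, accumulation factor R = 1/(1 − e^(−kτ)) ≈ 1.1869.
Each bolus raises the concentration by D/Vd = 1899/261 ≈ 7.276 mg/L.
Steady-state peak Cmax,ss = C₀·R ≈ 7.276 × 1.1869 ≈ 8.636 mg/L.

8.6 mg/L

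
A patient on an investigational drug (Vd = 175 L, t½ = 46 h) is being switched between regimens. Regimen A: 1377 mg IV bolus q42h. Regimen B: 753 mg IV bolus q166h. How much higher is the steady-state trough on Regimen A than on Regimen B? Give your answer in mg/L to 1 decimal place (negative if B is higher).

Regimen A: f = (1/2)^(42/46) ≈ 0.5311; Cmin,ss = (1377/175)·f/(1−f) ≈ 8.912 mg/L.
Regimen B: f = (1/2)^(166/46) ≈ 0.0820; Cmin,ss = (753/175)·f/(1−f) ≈ 0.384 mg/L.
Difference ≈ 8.912 − 0.384 ≈ 8.528 mg/L.

8.5 mg/L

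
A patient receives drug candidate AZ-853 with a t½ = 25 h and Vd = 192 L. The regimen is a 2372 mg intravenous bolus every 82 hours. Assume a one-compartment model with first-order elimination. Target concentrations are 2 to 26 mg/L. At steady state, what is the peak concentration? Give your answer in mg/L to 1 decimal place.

13.8 mg/L

Over one 82-h interval, 82/25 ≈ 3.28 half-lives elapse, leaving f ≈ 0.1029 of each dose.
At steady state, accumulation factor R = 1/(1 − e^(−kτ)) ≈ 1.1147.
Each bolus raises the concentration by D/Vd = 2372/192 ≈ 12.354 mg/L.
Steady-state peak Cmax,ss = C₀·R ≈ 12.354 × 1.1147 ≈ 13.771 mg/L.
Peak 13.8 mg/L vs MTC 26 mg/L: below toxic threshold.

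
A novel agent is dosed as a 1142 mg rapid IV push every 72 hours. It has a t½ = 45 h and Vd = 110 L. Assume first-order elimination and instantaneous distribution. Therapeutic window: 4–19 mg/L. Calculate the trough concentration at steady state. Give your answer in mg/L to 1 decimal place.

τ/t½ = 72/45 ≈ 1.6, so fraction remaining f = (1/2)^(72/45) ≈ 0.3299.
At steady state, accumulation factor R = 1/(1 − e^(−kτ)) ≈ 1.4923.
Each bolus raises the concentration by D/Vd = 1142/110 ≈ 10.382 mg/L.
Cmax,ss = C₀/(1 − f) ≈ 10.382/0.6701 ≈ 15.493 mg/L.
Steady-state trough Cmin,ss = Cmax,ss·f ≈ 15.493 × 0.3299 ≈ 5.111 mg/L.
Trough 5.1 mg/L vs MEC 4 mg/L: adequate.

5.1 mg/L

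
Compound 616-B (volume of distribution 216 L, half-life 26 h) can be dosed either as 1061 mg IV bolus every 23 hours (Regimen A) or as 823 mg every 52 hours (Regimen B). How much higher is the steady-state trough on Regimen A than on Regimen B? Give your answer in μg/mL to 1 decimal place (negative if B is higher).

Regimen A: f = (1/2)^(23/26) ≈ 0.5416; Cmin,ss = (1061/216)·f/(1−f) ≈ 5.804 μg/mL.
Regimen B: f = (1/2)^(52/26) ≈ 0.2500; Cmin,ss = (823/216)·f/(1−f) ≈ 1.270 μg/mL.
Difference ≈ 5.804 − 1.270 ≈ 4.534 μg/mL.

4.5 μg/mL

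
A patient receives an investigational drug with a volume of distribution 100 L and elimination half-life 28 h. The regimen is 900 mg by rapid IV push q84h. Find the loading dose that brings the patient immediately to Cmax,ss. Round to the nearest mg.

f = (1/2)^(84/28) ≈ 0.125000; accumulation ratio R = 1/(1−f) ≈ 1.14286.
Loading dose to hit Cmax,ss on first dose: D_load = D_maint·R ≈ 900 × 1.14286 ≈ 1028.57 mg.

1029 mg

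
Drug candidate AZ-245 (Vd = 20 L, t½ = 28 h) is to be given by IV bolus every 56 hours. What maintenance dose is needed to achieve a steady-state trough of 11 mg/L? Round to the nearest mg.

τ/t½ = 56/28 ≈ 2, so f = (1/2)^(56/28) ≈ 0.250000.
Cmin,ss = (D/Vd)·f/(1−f), so D = Cmin,ss·Vd·(1−f)/f.
D = 11 × 20 × (1−f)/f ≈ 11 × 20 × 3.00000 ≈ 660.00 mg.

660 mg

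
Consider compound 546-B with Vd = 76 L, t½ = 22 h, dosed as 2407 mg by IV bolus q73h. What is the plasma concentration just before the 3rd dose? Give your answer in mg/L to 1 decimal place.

f = (1/2)^(τ/t½) = (1/2)^(73/22) ≈ 0.1003.
C₀ = D/Vd = 2407/76 ≈ 31.671 mg/L.
Before the 3rd dose, 2 doses have been given. Superposition: Cmin = C₀·(f + f²).
≈ 31.671 × (0.1003 + 0.0101) ≈ 31.671 × 0.1104 ≈ 3.496 mg/L.

3.5 mg/L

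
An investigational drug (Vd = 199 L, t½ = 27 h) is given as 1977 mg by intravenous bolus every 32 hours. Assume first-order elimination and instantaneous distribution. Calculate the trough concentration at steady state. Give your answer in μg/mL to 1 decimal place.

7.8 μg/mL

k = ln2/t½ = ln2/27 ≈ 0.025672 h⁻¹; fraction remaining f = e^(−kτ) = e^(−0.025672×32) ≈ 0.4398.
Accumulation ratio R = 1/(1 − f) ≈ 1/0.5602 ≈ 1.7851.
Each bolus raises the concentration by D/Vd = 1977/199 ≈ 9.935 μg/mL.
Steady-state peak Cmax,ss = C₀·R ≈ 9.935 × 1.7851 ≈ 17.735 μg/mL.
Steady-state trough Cmin,ss = Cmax,ss·f ≈ 17.735 × 0.4398 ≈ 7.800 μg/mL.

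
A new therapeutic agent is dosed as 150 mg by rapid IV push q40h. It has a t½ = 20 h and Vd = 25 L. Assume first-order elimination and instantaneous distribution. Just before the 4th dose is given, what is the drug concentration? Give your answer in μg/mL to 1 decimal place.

f = (1/2)^(τ/t½) = (1/2)^(40/20) ≈ 0.2500.
C₀ = D/Vd = 150/25 ≈ 6.000 μg/mL.
Before the 4th dose, 3 doses have been given. Superposition: Cmin = C₀·(f + f² + … + f^3).
≈ 6.000 × (0.2500 + 0.0625 + 0.0156) ≈ 6.000 × 0.3281 ≈ 1.969 μg/mL.

2.0 μg/mL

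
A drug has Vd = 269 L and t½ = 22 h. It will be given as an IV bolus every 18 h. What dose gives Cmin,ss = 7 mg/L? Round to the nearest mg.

1437 mg

τ/t½ = 18/22 ≈ 0.81818, so f = (1/2)^(18/22) ≈ 0.567156.
Cmin,ss = (D/Vd)·f/(1−f), so D = Cmin,ss·Vd·(1−f)/f.
D = 7 × 269 × (1−f)/f ≈ 7 × 269 × 0.76318 ≈ 1437.07 mg.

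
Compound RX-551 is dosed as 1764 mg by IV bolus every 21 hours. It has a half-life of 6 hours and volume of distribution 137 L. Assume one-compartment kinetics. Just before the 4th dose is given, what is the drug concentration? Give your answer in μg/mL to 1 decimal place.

1.2 μg/mL

f = (1/2)^(τ/t½) = (1/2)^(21/6) ≈ 0.0884.
C₀ = D/Vd = 1764/137 ≈ 12.876 μg/mL.
Before the 4th dose, 3 doses have been given. Superposition: Cmin = C₀·(f + f² + … + f^3).
≈ 12.876 × (0.0884 + 0.0078 + 0.0007) ≈ 12.876 × 0.0969 ≈ 1.248 μg/mL.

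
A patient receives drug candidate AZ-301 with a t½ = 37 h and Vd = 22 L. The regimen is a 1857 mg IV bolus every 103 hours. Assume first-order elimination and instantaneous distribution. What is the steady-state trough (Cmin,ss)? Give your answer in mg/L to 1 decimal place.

14.3 mg/L

τ/t½ = 103/37 ≈ 2.7838, so fraction remaining f = (1/2)^(103/37) ≈ 0.1452.
At steady state, accumulation factor R = 1/(1 − e^(−kτ)) ≈ 1.1699.
Each bolus raises the concentration by D/Vd = 1857/22 ≈ 84.409 mg/L.
Steady-state peak Cmax,ss = C₀·R ≈ 84.409 × 1.1699 ≈ 98.750 mg/L.
One interval later, Cmin,ss = Cmax,ss·e^(−kτ) ≈ 98.750 × 0.1452 ≈ 14.338 mg/L.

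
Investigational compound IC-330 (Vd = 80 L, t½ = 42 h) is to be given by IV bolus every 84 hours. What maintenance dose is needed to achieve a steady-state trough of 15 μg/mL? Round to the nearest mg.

τ/t½ = 84/42 ≈ 2, so f = (1/2)^(84/42) ≈ 0.250000.
Cmin,ss = (D/Vd)·f/(1−f), so D = Cmin,ss·Vd·(1−f)/f.
D = 15 × 80 × (1−f)/f ≈ 15 × 80 × 3.00000 ≈ 3600.00 mg.

3600 mg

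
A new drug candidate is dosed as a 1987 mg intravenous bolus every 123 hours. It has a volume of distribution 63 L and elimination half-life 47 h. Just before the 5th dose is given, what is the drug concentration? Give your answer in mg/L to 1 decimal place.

f = (1/2)^(τ/t½) = (1/2)^(123/47) ≈ 0.1630.
C₀ = D/Vd = 1987/63 ≈ 31.540 mg/L.
Before the 5th dose, 4 doses have been given. Superposition: Cmin = C₀·(f + f² + … + f^4).
≈ 31.540 × (0.1630 + 0.0266 + 0.0043 + 0.0007) ≈ 31.540 × 0.1946 ≈ 6.138 mg/L.

6.1 mg/L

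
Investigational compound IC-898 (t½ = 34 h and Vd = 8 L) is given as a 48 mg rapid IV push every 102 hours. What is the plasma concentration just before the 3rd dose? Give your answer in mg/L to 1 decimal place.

0.8 mg/L

f = (1/2)^(τ/t½) = (1/2)^(102/34) ≈ 0.1250.
C₀ = D/Vd = 48/8 ≈ 6.000 mg/L.
Before the 3rd dose, 2 doses have been given. Superposition: Cmin = C₀·(f + f²).
≈ 6.000 × (0.1250 + 0.0156) ≈ 6.000 × 0.1406 ≈ 0.844 mg/L.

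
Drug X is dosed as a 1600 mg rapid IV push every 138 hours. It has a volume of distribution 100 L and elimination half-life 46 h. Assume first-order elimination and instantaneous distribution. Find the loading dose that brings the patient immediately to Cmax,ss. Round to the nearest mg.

1829 mg

f = (1/2)^(138/46) ≈ 0.125000; accumulation ratio R = 1/(1−f) ≈ 1.14286.
Loading dose to hit Cmax,ss on first dose: D_load = D_maint·R ≈ 1600 × 1.14286 ≈ 1828.58 mg.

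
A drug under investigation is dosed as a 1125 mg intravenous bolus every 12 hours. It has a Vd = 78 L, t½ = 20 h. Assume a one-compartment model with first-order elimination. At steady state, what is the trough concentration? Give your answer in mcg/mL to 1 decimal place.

k = ln2/t½ = ln2/20 ≈ 0.034657 h⁻¹; fraction remaining f = e^(−kτ) = e^(−0.034657×12) ≈ 0.6598.
Each bolus raises the concentration by D/Vd = 1125/78 ≈ 14.423 mcg/mL.
Steady-state trough Cmin,ss = C₀·f/(1−f) ≈ 14.423 × 0.6598/0.3402 ≈ 27.973 mcg/mL.

28.0 mcg/mL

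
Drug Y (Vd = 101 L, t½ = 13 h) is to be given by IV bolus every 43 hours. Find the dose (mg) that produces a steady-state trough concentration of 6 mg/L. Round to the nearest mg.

5394 mg

τ/t½ = 43/13 ≈ 3.3077, so f = (1/2)^(43/13) ≈ 0.100992.
Cmin,ss = (D/Vd)·f/(1−f), so D = Cmin,ss·Vd·(1−f)/f.
D = 6 × 101 × (1−f)/f ≈ 6 × 101 × 8.90177 ≈ 5394.47 mg.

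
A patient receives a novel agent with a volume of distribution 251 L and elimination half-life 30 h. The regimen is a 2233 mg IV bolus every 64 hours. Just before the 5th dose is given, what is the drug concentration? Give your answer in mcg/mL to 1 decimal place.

2.6 mcg/mL

f = (1/2)^(τ/t½) = (1/2)^(64/30) ≈ 0.2279.
C₀ = D/Vd = 2233/251 ≈ 8.896 mcg/mL.
Before the 5th dose, 4 doses have been given. Superposition: Cmin = C₀·(f + f² + … + f^4).
≈ 8.896 × (0.2279 + 0.0519 + 0.0118 + 0.0027) ≈ 8.896 × 0.2943 ≈ 2.618 mcg/mL.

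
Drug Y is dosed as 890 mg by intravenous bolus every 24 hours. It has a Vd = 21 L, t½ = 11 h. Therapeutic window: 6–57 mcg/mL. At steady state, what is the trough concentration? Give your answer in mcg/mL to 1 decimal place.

12.0 mcg/mL

k = ln2/t½ = ln2/11 ≈ 0.063013 h⁻¹; fraction remaining f = e^(−kτ) = e^(−0.063013×24) ≈ 0.2204.
Each bolus raises the concentration by D/Vd = 890/21 ≈ 42.381 mcg/mL.
Steady-state trough Cmin,ss = C₀·f/(1−f) ≈ 42.381 × 0.2204/0.7796 ≈ 11.981 mcg/mL.
Trough 12.0 mcg/mL vs MEC 6 mcg/mL: adequate.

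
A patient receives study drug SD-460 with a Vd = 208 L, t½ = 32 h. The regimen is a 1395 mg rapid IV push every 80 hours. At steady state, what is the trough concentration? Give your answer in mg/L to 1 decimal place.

1.4 mg/L

τ/t½ = 80/32 ≈ 2.5, so fraction remaining f = (1/2)^(80/32) ≈ 0.1768.
At steady state, accumulation factor R = 1/(1 − e^(−kτ)) ≈ 1.2148.
Each bolus raises the concentration by D/Vd = 1395/208 ≈ 6.707 mg/L.
Steady-state peak Cmax,ss = C₀·R ≈ 6.707 × 1.2148 ≈ 8.148 mg/L.
One interval later, Cmin,ss = Cmax,ss·e^(−kτ) ≈ 8.148 × 0.1768 ≈ 1.441 mg/L.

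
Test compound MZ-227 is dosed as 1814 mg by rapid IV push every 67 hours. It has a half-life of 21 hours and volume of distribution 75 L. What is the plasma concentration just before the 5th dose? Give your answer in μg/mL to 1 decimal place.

f = (1/2)^(τ/t½) = (1/2)^(67/21) ≈ 0.1095.
C₀ = D/Vd = 1814/75 ≈ 24.187 μg/mL.
Before the 5th dose, 4 doses have been given. Superposition: Cmin = C₀·(f + f² + … + f^4).
≈ 24.187 × (0.1095 + 0.0120 + 0.0013 + 0.0001) ≈ 24.187 × 0.1229 ≈ 2.973 μg/mL.

3.0 μg/mL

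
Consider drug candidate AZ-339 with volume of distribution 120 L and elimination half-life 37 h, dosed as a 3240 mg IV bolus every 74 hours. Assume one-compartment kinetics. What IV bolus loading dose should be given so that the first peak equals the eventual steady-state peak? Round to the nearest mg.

f = (1/2)^(74/37) ≈ 0.250000; accumulation ratio R = 1/(1−f) ≈ 1.33333.
Loading dose to hit Cmax,ss on first dose: D_load = D_maint·R ≈ 3240 × 1.33333 ≈ 4319.99 mg.

4320 mg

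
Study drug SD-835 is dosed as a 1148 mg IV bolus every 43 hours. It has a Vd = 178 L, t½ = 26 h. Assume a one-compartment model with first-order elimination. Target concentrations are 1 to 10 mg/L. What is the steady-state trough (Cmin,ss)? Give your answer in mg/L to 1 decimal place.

3.0 mg/L

τ/t½ = 43/26 ≈ 1.6538, so fraction remaining f = (1/2)^(43/26) ≈ 0.3178.
Single-dose peak C₀ = D/Vd = 1148/178 ≈ 6.449 mg/L.
Steady-state trough Cmin,ss = C₀·f/(1−f) ≈ 6.449 × 0.3178/0.6822 ≈ 3.004 mg/L.
Trough 3.0 mg/L vs MEC 1 mg/L: adequate.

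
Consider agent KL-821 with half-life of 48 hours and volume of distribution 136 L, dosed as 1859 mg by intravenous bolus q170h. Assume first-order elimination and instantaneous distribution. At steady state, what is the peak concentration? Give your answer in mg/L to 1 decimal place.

k = ln2/t½ = ln2/48 ≈ 0.014441 h⁻¹; fraction remaining f = e^(−kτ) = e^(−0.014441×170) ≈ 0.0859.
At steady state, accumulation factor R = 1/(1 − e^(−kτ)) ≈ 1.0940.
Each bolus raises the concentration by D/Vd = 1859/136 ≈ 13.669 mg/L.
Cmax,ss = C₀/(1 − f) ≈ 13.669/0.9141 ≈ 14.954 mg/L.

15.0 mg/L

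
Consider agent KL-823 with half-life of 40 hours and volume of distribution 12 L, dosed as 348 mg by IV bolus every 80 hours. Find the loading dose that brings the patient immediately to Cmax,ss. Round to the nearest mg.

464 mg

f = (1/2)^(80/40) ≈ 0.250000; accumulation ratio R = 1/(1−f) ≈ 1.33333.
Loading dose to hit Cmax,ss on first dose: D_load = D_maint·R ≈ 348 × 1.33333 ≈ 464.00 mg.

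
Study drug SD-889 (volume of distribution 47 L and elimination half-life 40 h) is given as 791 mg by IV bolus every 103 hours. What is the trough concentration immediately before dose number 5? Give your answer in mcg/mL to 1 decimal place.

f = (1/2)^(τ/t½) = (1/2)^(103/40) ≈ 0.1678.
C₀ = D/Vd = 791/47 ≈ 16.830 mcg/mL.
Before the 5th dose, 4 doses have been given. Superposition: Cmin = C₀·(f + f² + … + f^4).
≈ 16.830 × (0.1678 + 0.0282 + 0.0047 + 0.0008) ≈ 16.830 × 0.2015 ≈ 3.391 mcg/mL.

3.4 mcg/mL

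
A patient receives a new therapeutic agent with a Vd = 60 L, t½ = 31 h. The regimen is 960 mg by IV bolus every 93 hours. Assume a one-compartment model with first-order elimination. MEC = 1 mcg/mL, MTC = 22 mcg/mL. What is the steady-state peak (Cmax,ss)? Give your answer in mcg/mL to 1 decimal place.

18.3 mcg/mL

τ = 93 h = 3 half-lives, so f = (1/2)^3 = 0.125.
Accumulation ratio R = 1/(1 − f) = 1/0.875 = 8/7.
Single-dose peak C₀ = D/Vd = 960/60 = 16 mcg/mL.
Steady-state peak Cmax,ss = C₀·R = 16 × 8/7 ≈ 18.286 mcg/mL.
Peak 18.3 mcg/mL vs MTC 22 mcg/mL: below toxic threshold.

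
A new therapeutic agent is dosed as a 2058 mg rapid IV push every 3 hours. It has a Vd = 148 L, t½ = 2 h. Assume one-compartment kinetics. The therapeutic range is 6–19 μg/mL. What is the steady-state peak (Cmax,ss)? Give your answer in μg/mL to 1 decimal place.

21.5 μg/mL

k = ln2/t½ = ln2/2 ≈ 0.346574 h⁻¹; fraction remaining f = e^(−kτ) = e^(−0.346574×3) ≈ 0.3536.
At steady state, accumulation factor R = 1/(1 − e^(−kτ)) ≈ 1.5470.
Single-dose peak C₀ = D/Vd = 2058/148 ≈ 13.905 μg/mL.
Steady-state peak Cmax,ss = C₀·R ≈ 13.905 × 1.5470 ≈ 21.511 μg/mL.
Peak 21.5 μg/mL vs MTC 19 μg/mL: exceeds toxic threshold.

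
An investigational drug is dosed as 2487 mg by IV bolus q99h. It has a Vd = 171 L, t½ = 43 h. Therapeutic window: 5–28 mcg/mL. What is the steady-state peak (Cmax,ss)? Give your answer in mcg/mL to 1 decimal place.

τ/t½ = 99/43 ≈ 2.3023, so fraction remaining f = (1/2)^(99/43) ≈ 0.2027.
At steady state, accumulation factor R = 1/(1 − e^(−kτ)) ≈ 1.2542.
Each bolus raises the concentration by D/Vd = 2487/171 ≈ 14.544 mcg/mL.
Cmax,ss = C₀/(1 − f) ≈ 14.544/0.7973 ≈ 18.242 mcg/mL.
Peak 18.2 mcg/mL vs MTC 28 mcg/mL: below toxic threshold.

18.2 mcg/mL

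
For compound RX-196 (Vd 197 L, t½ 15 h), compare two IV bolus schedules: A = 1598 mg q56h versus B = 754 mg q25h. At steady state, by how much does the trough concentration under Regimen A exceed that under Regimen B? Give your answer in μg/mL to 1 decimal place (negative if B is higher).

Regimen A: f = (1/2)^(56/15) ≈ 0.0752; Cmin,ss = (1598/197)·f/(1−f) ≈ 0.660 μg/mL.
Regimen B: f = (1/2)^(25/15) ≈ 0.3150; Cmin,ss = (754/197)·f/(1−f) ≈ 1.760 μg/mL.
Difference ≈ 0.660 − 1.760 ≈ -1.100 μg/mL.

-1.1 μg/mL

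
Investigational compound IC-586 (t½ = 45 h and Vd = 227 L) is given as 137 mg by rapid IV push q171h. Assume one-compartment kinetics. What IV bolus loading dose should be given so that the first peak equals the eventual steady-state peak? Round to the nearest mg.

148 mg

f = (1/2)^(171/45) ≈ 0.071794; accumulation ratio R = 1/(1−f) ≈ 1.07735.
Loading dose to hit Cmax,ss on first dose: D_load = D_maint·R ≈ 137 × 1.07735 ≈ 147.60 mg.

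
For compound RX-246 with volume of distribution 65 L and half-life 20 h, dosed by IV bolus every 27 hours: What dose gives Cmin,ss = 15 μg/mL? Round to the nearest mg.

τ/t½ = 27/20 ≈ 1.35, so f = (1/2)^(27/20) ≈ 0.392292.
Cmin,ss = (D/Vd)·f/(1−f), so D = Cmin,ss·Vd·(1−f)/f.
D = 15 × 65 × (1−f)/f ≈ 15 × 65 × 1.54912 ≈ 1510.39 mg.

1510 mg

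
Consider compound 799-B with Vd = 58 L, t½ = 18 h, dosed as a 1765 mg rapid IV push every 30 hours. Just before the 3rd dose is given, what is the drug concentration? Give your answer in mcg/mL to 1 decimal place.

f = (1/2)^(τ/t½) = (1/2)^(30/18) ≈ 0.3150.
C₀ = D/Vd = 1765/58 ≈ 30.431 mcg/mL.
Before the 3rd dose, 2 doses have been given. Superposition: Cmin = C₀·(f + f²).
≈ 30.431 × (0.3150 + 0.0992) ≈ 30.431 × 0.4142 ≈ 12.605 mcg/mL.

12.6 mcg/mL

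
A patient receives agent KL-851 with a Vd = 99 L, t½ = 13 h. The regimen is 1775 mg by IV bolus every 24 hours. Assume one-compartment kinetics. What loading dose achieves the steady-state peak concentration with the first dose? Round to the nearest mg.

f = (1/2)^(24/13) ≈ 0.278133; accumulation ratio R = 1/(1−f) ≈ 1.38530.
Loading dose to hit Cmax,ss on first dose: D_load = D_maint·R ≈ 1775 × 1.38530 ≈ 2458.91 mg.

2459 mg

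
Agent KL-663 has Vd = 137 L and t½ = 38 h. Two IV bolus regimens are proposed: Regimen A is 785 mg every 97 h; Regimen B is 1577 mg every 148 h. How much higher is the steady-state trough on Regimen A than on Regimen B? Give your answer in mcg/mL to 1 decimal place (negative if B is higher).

Regimen A: f = (1/2)^(97/38) ≈ 0.1704; Cmin,ss = (785/137)·f/(1−f) ≈ 1.177 mcg/mL.
Regimen B: f = (1/2)^(148/38) ≈ 0.0672; Cmin,ss = (1577/137)·f/(1−f) ≈ 0.829 mcg/mL.
Difference ≈ 1.177 − 0.829 ≈ 0.348 mcg/mL.

0.3 mcg/mL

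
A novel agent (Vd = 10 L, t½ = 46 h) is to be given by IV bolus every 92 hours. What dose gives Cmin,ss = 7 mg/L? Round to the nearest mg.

210 mg

τ/t½ = 92/46 ≈ 2, so f = (1/2)^(92/46) ≈ 0.250000.
Cmin,ss = (D/Vd)·f/(1−f), so D = Cmin,ss·Vd·(1−f)/f.
D = 7 × 10 × (1−f)/f ≈ 7 × 10 × 3.00000 ≈ 210.00 mg.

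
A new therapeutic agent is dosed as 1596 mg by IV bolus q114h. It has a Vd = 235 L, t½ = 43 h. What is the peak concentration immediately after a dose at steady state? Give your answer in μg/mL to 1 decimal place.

8.1 μg/mL

k = ln2/t½ = ln2/43 ≈ 0.016120 h⁻¹; fraction remaining f = e^(−kτ) = e^(−0.016120×114) ≈ 0.1592.
Accumulation ratio R = 1/(1 − f) ≈ 1/0.8408 ≈ 1.1893.
Each bolus raises the concentration by D/Vd = 1596/235 ≈ 6.791 μg/mL.
Steady-state peak Cmax,ss = C₀·R ≈ 6.791 × 1.1893 ≈ 8.077 μg/mL.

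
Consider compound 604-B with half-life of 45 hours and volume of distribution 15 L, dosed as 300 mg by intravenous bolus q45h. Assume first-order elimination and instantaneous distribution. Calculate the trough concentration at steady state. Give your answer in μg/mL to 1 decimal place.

τ = 45 h = 1 half-life, so f = (1/2)^1 = 0.5.
At steady state, R = 1/(1 − 0.5) = 2/1.
Single-dose peak C₀ = D/Vd = 300/15 = 20 μg/mL.
Steady-state peak Cmax,ss = C₀·R = 20 × 2/1 ≈ 40.000 μg/mL.
Steady-state trough Cmin,ss = Cmax,ss·f ≈ 40.000 × 0.5 ≈ 20.000 μg/mL.

20.0 μg/mL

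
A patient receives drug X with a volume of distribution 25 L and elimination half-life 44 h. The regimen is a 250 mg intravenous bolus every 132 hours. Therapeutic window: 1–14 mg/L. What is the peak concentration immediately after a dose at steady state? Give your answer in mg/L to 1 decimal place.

11.4 mg/L

τ = 132 h = 3 half-lives, so f = (1/2)^3 = 0.125.
At steady state, R = 1/(1 − 0.125) = 8/7.
Single-dose peak C₀ = D/Vd = 250/25 = 10 mg/L.
Steady-state peak Cmax,ss = C₀·R = 10 × 8/7 ≈ 11.429 mg/L.
Peak 11.4 mg/L vs MTC 14 mg/L: below toxic threshold.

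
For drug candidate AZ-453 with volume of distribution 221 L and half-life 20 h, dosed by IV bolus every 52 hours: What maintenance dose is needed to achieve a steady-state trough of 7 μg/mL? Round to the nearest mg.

7832 mg

τ/t½ = 52/20 ≈ 2.6, so f = (1/2)^(52/20) ≈ 0.164938.
Cmin,ss = (D/Vd)·f/(1−f), so D = Cmin,ss·Vd·(1−f)/f.
D = 7 × 221 × (1−f)/f ≈ 7 × 221 × 5.06288 ≈ 7832.28 mg.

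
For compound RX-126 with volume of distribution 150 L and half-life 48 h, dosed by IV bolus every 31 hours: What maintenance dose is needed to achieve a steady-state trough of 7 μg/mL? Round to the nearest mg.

τ/t½ = 31/48 ≈ 0.64583, so f = (1/2)^(31/48) ≈ 0.639124.
Cmin,ss = (D/Vd)·f/(1−f), so D = Cmin,ss·Vd·(1−f)/f.
D = 7 × 150 × (1−f)/f ≈ 7 × 150 × 0.56464 ≈ 592.87 mg.

593 mg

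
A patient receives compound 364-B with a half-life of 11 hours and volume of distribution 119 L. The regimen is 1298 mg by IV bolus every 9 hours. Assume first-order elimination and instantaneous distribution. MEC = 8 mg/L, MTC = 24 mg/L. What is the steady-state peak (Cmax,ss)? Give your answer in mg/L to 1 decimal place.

k = ln2/t½ = ln2/11 ≈ 0.063013 h⁻¹; fraction remaining f = e^(−kτ) = e^(−0.063013×9) ≈ 0.5672.
Accumulation ratio R = 1/(1 − f) ≈ 1/0.4328 ≈ 2.3105.
Each bolus raises the concentration by D/Vd = 1298/119 ≈ 10.908 mg/L.
Cmax,ss = C₀/(1 − f) ≈ 10.908/0.4328 ≈ 25.203 mg/L.
Peak 25.2 mg/L vs MTC 24 mg/L: exceeds toxic threshold.

25.2 mg/L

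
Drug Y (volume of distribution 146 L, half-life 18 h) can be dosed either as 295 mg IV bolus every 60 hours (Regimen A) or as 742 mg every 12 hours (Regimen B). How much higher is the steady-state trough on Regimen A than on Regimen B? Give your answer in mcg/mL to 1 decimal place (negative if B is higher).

Regimen A: f = (1/2)^(60/18) ≈ 0.0992; Cmin,ss = (295/146)·f/(1−f) ≈ 0.223 mcg/mL.
Regimen B: f = (1/2)^(12/18) ≈ 0.6300; Cmin,ss = (742/146)·f/(1−f) ≈ 8.653 mcg/mL.
Difference ≈ 0.223 − 8.653 ≈ -8.430 mcg/mL.

-8.4 mcg/mL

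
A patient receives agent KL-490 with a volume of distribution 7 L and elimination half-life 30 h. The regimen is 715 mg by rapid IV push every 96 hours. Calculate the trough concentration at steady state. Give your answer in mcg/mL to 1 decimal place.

12.5 mcg/mL

Over one 96-h interval, 96/30 ≈ 3.2 half-lives elapse, leaving f ≈ 0.1088 of each dose.
At steady state, accumulation factor R = 1/(1 − e^(−kτ)) ≈ 1.1221.
Each bolus raises the concentration by D/Vd = 715/7 ≈ 102.143 mcg/mL.
Cmax,ss = C₀/(1 − f) ≈ 102.143/0.8912 ≈ 114.613 mcg/mL.
One interval later, Cmin,ss = Cmax,ss·e^(−kτ) ≈ 114.613 × 0.1088 ≈ 12.470 mcg/mL.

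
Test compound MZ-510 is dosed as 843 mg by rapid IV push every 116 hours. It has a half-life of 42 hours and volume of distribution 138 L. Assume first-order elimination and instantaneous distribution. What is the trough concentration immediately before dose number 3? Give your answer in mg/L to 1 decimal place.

1.0 mg/L

f = (1/2)^(τ/t½) = (1/2)^(116/42) ≈ 0.1474.
C₀ = D/Vd = 843/138 ≈ 6.109 mg/L.
Before the 3rd dose, 2 doses have been given. Superposition: Cmin = C₀·(f + f²).
≈ 6.109 × (0.1474 + 0.0217) ≈ 6.109 × 0.1691 ≈ 1.033 mg/L.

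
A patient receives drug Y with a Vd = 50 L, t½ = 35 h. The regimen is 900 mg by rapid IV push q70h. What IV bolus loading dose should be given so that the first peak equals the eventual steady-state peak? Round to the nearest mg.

1200 mg

f = (1/2)^(70/35) ≈ 0.250000; accumulation ratio R = 1/(1−f) ≈ 1.33333.
Loading dose to hit Cmax,ss on first dose: D_load = D_maint·R ≈ 900 × 1.33333 ≈ 1200.00 mg.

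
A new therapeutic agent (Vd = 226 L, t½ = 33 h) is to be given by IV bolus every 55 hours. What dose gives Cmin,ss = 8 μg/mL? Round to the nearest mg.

τ/t½ = 55/33 ≈ 1.6667, so f = (1/2)^(55/33) ≈ 0.314980.
Cmin,ss = (D/Vd)·f/(1−f), so D = Cmin,ss·Vd·(1−f)/f.
D = 8 × 226 × (1−f)/f ≈ 8 × 226 × 2.17480 ≈ 3932.04 mg.

3932 mg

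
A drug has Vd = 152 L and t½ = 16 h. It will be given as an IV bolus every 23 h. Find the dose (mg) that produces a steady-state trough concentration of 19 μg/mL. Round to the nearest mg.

4934 mg

τ/t½ = 23/16 ≈ 1.4375, so f = (1/2)^(23/16) ≈ 0.369207.
Cmin,ss = (D/Vd)·f/(1−f), so D = Cmin,ss·Vd·(1−f)/f.
D = 19 × 152 × (1−f)/f ≈ 19 × 152 × 1.70851 ≈ 4934.18 mg.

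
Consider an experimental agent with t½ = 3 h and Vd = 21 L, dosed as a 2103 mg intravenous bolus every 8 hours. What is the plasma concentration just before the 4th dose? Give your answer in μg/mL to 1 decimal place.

f = (1/2)^(τ/t½) = (1/2)^(8/3) ≈ 0.1575.
C₀ = D/Vd = 2103/21 ≈ 100.143 μg/mL.
Before the 4th dose, 3 doses have been given. Superposition: Cmin = C₀·(f + f² + … + f^3).
≈ 100.143 × (0.1575 + 0.0248 + 0.0039) ≈ 100.143 × 0.1862 ≈ 18.647 μg/mL.

18.6 μg/mL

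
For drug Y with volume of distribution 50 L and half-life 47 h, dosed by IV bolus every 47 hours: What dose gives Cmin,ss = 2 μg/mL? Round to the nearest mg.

100 mg

τ/t½ = 47/47 ≈ 1, so f = (1/2)^(47/47) ≈ 0.500000.
Cmin,ss = (D/Vd)·f/(1−f), so D = Cmin,ss·Vd·(1−f)/f.
D = 2 × 50 × (1−f)/f ≈ 2 × 50 × 1.00000 ≈ 100.00 mg.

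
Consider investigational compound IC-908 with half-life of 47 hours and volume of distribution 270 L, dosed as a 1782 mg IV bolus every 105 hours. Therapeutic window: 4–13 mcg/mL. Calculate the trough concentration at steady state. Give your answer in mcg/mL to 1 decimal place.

1.8 mcg/mL

Over one 105-h interval, 105/47 ≈ 2.234 half-lives elapse, leaving f ≈ 0.2126 of each dose.
Accumulation ratio R = 1/(1 − f) ≈ 1/0.7874 ≈ 1.2700.
Single-dose peak C₀ = D/Vd = 1782/270 ≈ 6.600 mcg/mL.
Steady-state peak Cmax,ss = C₀·R ≈ 6.600 × 1.2700 ≈ 8.382 mcg/mL.
Steady-state trough Cmin,ss = Cmax,ss·f ≈ 8.382 × 0.2126 ≈ 1.782 mcg/mL.
Trough 1.8 mcg/mL vs MEC 4 mcg/mL: subtherapeutic.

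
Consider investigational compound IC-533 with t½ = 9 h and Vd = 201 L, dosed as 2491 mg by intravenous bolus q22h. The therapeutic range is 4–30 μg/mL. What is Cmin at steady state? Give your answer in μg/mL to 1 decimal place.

Over one 22-h interval, 22/9 ≈ 2.4444 half-lives elapse, leaving f ≈ 0.1837 of each dose.
Each bolus raises the concentration by D/Vd = 2491/201 ≈ 12.393 μg/mL.
Steady-state trough Cmin,ss = C₀·f/(1−f) ≈ 12.393 × 0.1837/0.8163 ≈ 2.789 μg/mL.
Trough 2.8 μg/mL vs MEC 4 μg/mL: subtherapeutic.

2.8 μg/mL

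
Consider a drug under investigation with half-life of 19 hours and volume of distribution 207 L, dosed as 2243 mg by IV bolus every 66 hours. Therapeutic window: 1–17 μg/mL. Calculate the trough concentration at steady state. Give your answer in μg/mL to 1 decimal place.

1.1 μg/mL

Over one 66-h interval, 66/19 ≈ 3.4737 half-lives elapse, leaving f ≈ 0.0900 of each dose.
Each bolus raises the concentration by D/Vd = 2243/207 ≈ 10.836 μg/mL.
Steady-state trough Cmin,ss = C₀·f/(1−f) ≈ 10.836 × 0.0900/0.9100 ≈ 1.072 μg/mL.
Trough 1.1 μg/mL vs MEC 1 μg/mL: adequate.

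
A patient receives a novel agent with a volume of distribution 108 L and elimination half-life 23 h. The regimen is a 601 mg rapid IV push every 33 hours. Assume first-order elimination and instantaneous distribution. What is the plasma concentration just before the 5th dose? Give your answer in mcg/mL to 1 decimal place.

f = (1/2)^(τ/t½) = (1/2)^(33/23) ≈ 0.3699.
C₀ = D/Vd = 601/108 ≈ 5.565 mcg/mL.
Before the 5th dose, 4 doses have been given. Superposition: Cmin = C₀·(f + f² + … + f^4).
≈ 5.565 × (0.3699 + 0.1368 + 0.0506 + 0.0187) ≈ 5.565 × 0.5760 ≈ 3.205 mcg/mL.

3.2 mcg/mL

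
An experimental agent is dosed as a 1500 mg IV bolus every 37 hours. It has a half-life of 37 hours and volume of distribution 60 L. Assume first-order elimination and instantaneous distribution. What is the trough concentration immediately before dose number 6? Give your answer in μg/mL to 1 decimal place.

f = (1/2)^(τ/t½) = (1/2)^(37/37) ≈ 0.5000.
C₀ = D/Vd = 1500/60 ≈ 25.000 μg/mL.
Before the 6th dose, 5 doses have been given. Superposition: Cmin = C₀·(f + f² + … + f^5).
≈ 25.000 × (0.5000 + 0.2500 + 0.1250 + 0.0625 + 0.0313) ≈ 25.000 × 0.9688 ≈ 24.220 μg/mL.

24.2 μg/mL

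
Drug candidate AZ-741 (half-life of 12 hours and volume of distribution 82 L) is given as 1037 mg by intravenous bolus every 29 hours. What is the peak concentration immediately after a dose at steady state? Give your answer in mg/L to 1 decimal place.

Over one 29-h interval, 29/12 ≈ 2.4167 half-lives elapse, leaving f ≈ 0.1873 of each dose.
At steady state, accumulation factor R = 1/(1 − e^(−kτ)) ≈ 1.2305.
Single-dose peak C₀ = D/Vd = 1037/82 ≈ 12.646 mg/L.
Cmax,ss = C₀/(1 − f) ≈ 12.646/0.8127 ≈ 15.560 mg/L.

15.6 mg/L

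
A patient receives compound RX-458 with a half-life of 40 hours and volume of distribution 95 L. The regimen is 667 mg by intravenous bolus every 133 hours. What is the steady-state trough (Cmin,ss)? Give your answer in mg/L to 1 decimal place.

Over one 133-h interval, 133/40 ≈ 3.325 half-lives elapse, leaving f ≈ 0.0998 of each dose.
Each bolus raises the concentration by D/Vd = 667/95 ≈ 7.021 mg/L.
Steady-state trough Cmin,ss = C₀·f/(1−f) ≈ 7.021 × 0.0998/0.9002 ≈ 0.778 mg/L.

0.8 mg/L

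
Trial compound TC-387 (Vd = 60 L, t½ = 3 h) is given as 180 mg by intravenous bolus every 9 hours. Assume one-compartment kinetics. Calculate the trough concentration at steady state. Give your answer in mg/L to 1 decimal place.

0.4 mg/L

τ = 9 h = 3 half-lives, so f = (1/2)^3 = 0.125.
At steady state, R = 1/(1 − 0.125) = 8/7.
Single-dose peak C₀ = D/Vd = 180/60 = 3 mg/L.
Steady-state peak Cmax,ss = C₀·R = 3 × 8/7 ≈ 3.429 mg/L.
Steady-state trough Cmin,ss = Cmax,ss·f ≈ 3.429 × 0.125 ≈ 0.429 mg/L.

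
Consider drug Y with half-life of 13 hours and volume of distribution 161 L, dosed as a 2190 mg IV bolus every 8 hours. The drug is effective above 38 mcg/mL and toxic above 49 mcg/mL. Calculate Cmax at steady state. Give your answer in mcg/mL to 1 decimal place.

39.2 mcg/mL

τ/t½ = 8/13 ≈ 0.61538, so fraction remaining f = (1/2)^(8/13) ≈ 0.6528.
At steady state, accumulation factor R = 1/(1 − e^(−kτ)) ≈ 2.8802.
Single-dose peak C₀ = D/Vd = 2190/161 ≈ 13.602 mcg/mL.
Steady-state peak Cmax,ss = C₀·R ≈ 13.602 × 2.8802 ≈ 39.176 mcg/mL.
Peak 39.2 mcg/mL vs MTC 49 mcg/mL: below toxic threshold.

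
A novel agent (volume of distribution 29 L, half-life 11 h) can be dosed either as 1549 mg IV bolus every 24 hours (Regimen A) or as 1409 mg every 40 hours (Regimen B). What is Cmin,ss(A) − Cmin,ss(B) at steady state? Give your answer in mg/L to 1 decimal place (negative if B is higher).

Regimen A: f = (1/2)^(24/11) ≈ 0.2204; Cmin,ss = (1549/29)·f/(1−f) ≈ 15.101 mg/L.
Regimen B: f = (1/2)^(40/11) ≈ 0.0804; Cmin,ss = (1409/29)·f/(1−f) ≈ 4.248 mg/L.
Difference ≈ 15.101 − 4.248 ≈ 10.853 mg/L.

10.9 mg/L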